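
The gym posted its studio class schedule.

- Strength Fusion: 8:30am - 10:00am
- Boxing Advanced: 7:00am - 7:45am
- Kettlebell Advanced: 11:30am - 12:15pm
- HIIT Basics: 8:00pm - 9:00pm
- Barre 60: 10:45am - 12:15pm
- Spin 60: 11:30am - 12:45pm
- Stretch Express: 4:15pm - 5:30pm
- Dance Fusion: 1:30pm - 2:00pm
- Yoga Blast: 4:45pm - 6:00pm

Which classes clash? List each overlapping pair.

Sorted by start: Boxing Advanced, Strength Fusion, Barre 60, Spin 60, Kettlebell Advanced, Dance Fusion, Stretch Express, Yoga Blast, HIIT Basics.
Strength Fusion starts after Boxing Advanced ends — done with Boxing Advanced.
Barre 60 starts after Strength Fusion ends — done with Strength Fusion.
Spin 60 starts before Barre 60 ends → Barre 60 and Spin 60 overlap.
Kettlebell Advanced starts before Barre 60 ends → Barre 60 and Kettlebell Advanced overlap.
Dance Fusion starts after Barre 60 ends — done with Barre 60.
Kettlebell Advanced starts before Spin 60 ends → Spin 60 and Kettlebell Advanced overlap.
Dance Fusion starts after Spin 60 ends — done with Spin 60.
Dance Fusion starts after Kettlebell Advanced ends — done with Kettlebell Advanced.
Stretch Express starts after Dance Fusion ends — done with Dance Fusion.
Yoga Blast starts before Stretch Express ends → Stretch Express and Yoga Blast overlap.
HIIT Basics starts after Stretch Express ends.
HIIT Basics starts after Yoga Blast ends.

Barre 60 & Kettlebell Advanced, Barre 60 & Spin 60, Kettlebell Advanced & Spin 60, Stretch Express & Yoga Blast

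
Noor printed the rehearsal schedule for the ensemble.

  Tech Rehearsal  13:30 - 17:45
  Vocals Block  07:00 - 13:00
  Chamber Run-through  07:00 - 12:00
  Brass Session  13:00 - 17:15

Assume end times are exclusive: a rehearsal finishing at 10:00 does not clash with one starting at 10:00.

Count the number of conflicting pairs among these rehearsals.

2

Check each pair: they overlap iff neither finishes before the other starts.
Sorted by start: Vocals Block, Chamber Run-through, Brass Session, Tech Rehearsal.
Chamber Run-through starts before Vocals Block ends → Vocals Block and Chamber Run-through overlap.
Brass Session starts exactly when Vocals Block ends (back-to-back, no overlap); Vocals Block is clear from here.
Brass Session starts after Chamber Run-through ends; Chamber Run-through is clear from here.
Tech Rehearsal starts before Brass Session ends → Brass Session and Tech Rehearsal overlap.
Overlapping pairs: Brass Session & Tech Rehearsal, Chamber Run-through & Vocals Block — 2 in total.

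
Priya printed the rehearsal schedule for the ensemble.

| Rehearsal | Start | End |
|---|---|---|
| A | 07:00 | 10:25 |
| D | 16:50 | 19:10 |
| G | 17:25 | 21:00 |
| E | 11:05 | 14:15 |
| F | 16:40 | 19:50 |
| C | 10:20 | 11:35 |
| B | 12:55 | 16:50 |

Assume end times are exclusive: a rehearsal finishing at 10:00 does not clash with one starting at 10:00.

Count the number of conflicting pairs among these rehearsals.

7

Sorted by start: A, C, E, B, F, D, G.
C starts before A ends → A and C overlap.
E starts after A ends, so A has no further overlaps.
E starts before C ends → C and E overlap.
B starts after C ends, so C has no further overlaps.
B starts before E ends → E and B overlap.
F starts after E ends, so E has no further overlaps.
F starts before B ends → B and F overlap.
D starts exactly when B ends (back-to-back, no overlap), so B has no further overlaps.
D starts before F ends → F and D overlap.
G starts before F ends → F and G overlap.
G starts before D ends → D and G overlap.
Overlapping pairs: A & C, B & E, B & F, C & E, D & F, D & G, F & G — 7 in total.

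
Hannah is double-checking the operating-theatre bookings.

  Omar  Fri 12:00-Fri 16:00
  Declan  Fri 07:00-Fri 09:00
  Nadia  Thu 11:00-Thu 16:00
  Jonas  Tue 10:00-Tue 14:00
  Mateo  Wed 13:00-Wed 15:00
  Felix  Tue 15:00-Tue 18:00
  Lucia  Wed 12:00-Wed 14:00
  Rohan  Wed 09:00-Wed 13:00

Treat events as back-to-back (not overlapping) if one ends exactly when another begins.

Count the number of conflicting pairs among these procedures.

2

Two intervals overlap when each starts before the other ends.
Sorted by start: Jonas, Felix, Rohan, Lucia, Mateo, Nadia, Declan, Omar.
Felix starts after Jonas ends — done with Jonas.
Rohan starts after Felix ends — done with Felix.
Lucia starts before Rohan ends → Rohan and Lucia overlap.
Mateo starts exactly when Rohan ends (back-to-back, no overlap) — done with Rohan.
Mateo starts before Lucia ends → Lucia and Mateo overlap.
Nadia starts after Lucia ends — done with Lucia.
Nadia starts after Mateo ends — done with Mateo.
Declan starts after Nadia ends — done with Nadia.
Omar starts after Declan ends.
Overlapping pairs: Lucia & Mateo, Lucia & Rohan — 2 in total.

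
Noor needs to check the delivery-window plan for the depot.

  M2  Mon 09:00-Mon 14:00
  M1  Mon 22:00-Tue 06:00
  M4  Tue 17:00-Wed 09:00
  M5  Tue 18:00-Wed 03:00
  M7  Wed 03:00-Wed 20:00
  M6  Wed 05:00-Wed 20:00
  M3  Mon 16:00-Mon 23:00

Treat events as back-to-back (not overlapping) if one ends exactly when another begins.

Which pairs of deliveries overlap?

Sorted by start: M2, M3, M1, M4, M5, M7, M6.
M3 starts after M2 ends — done with M2.
M1 starts before M3 ends → M3 and M1 overlap.
M4 starts after M3 ends — done with M3.
M4 starts after M1 ends — done with M1.
M5 starts before M4 ends → M4 and M5 overlap.
M7 starts before M4 ends → M4 and M7 overlap.
M6 starts before M4 ends → M4 and M6 overlap.
M7 starts exactly when M5 ends (back-to-back, no overlap) — done with M5.
M6 starts before M7 ends → M7 and M6 overlap.

M1 & M3, M4 & M5, M4 & M6, M4 & M7, M6 & M7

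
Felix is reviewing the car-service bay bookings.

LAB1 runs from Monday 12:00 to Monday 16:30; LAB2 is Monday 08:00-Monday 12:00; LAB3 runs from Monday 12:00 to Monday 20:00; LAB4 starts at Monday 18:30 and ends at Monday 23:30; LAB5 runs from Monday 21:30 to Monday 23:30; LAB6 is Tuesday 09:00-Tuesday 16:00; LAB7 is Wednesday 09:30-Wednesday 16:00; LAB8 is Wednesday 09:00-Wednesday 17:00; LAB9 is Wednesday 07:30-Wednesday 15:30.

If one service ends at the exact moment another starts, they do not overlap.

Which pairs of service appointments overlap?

LAB1 & LAB3, LAB3 & LAB4, LAB4 & LAB5, LAB7 & LAB8, LAB7 & LAB9, LAB8 & LAB9

Sorted by start: LAB2, LAB1, LAB3, LAB4, LAB5, LAB6, LAB9, LAB8, LAB7.
LAB1 starts exactly when LAB2 ends (back-to-back, no overlap), so nothing later overlaps LAB2 either.
LAB3 starts before LAB1 ends → LAB1 and LAB3 overlap.
LAB4 starts after LAB1 ends, so nothing later overlaps LAB1 either.
LAB4 starts before LAB3 ends → LAB3 and LAB4 overlap.
LAB5 starts after LAB3 ends, so nothing later overlaps LAB3 either.
LAB5 starts before LAB4 ends → LAB4 and LAB5 overlap.
LAB6 starts after LAB4 ends, so nothing later overlaps LAB4 either.
LAB6 starts after LAB5 ends, so nothing later overlaps LAB5 either.
LAB9 starts after LAB6 ends, so nothing later overlaps LAB6 either.
LAB8 starts before LAB9 ends → LAB9 and LAB8 overlap.
LAB7 starts before LAB9 ends → LAB9 and LAB7 overlap.
LAB7 starts before LAB8 ends → LAB8 and LAB7 overlap.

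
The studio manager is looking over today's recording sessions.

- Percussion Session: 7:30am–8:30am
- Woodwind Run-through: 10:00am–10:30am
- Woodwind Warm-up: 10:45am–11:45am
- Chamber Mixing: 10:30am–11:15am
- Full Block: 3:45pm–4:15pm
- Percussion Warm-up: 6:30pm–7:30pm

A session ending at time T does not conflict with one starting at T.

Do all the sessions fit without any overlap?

No

Sorted by start: Percussion Session, Woodwind Run-through, Chamber Mixing, Woodwind Warm-up, Full Block, Percussion Warm-up.
Woodwind Run-through starts after Percussion Session ends, so Percussion Session has no further overlaps.
Chamber Mixing starts exactly when Woodwind Run-through ends (back-to-back, no overlap), so Woodwind Run-through has no further overlaps.
Woodwind Warm-up starts before Chamber Mixing ends → Chamber Mixing and Woodwind Warm-up overlap.
That's a conflict, so the schedule is not conflict-free.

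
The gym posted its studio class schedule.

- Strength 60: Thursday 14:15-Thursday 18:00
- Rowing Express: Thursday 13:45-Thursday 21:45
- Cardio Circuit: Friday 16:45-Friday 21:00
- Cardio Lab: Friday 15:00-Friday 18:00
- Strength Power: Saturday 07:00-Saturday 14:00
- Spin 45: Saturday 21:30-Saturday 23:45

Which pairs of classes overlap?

Cardio Circuit & Cardio Lab, Rowing Express & Strength 60

Sorted by start: Rowing Express, Strength 60, Cardio Lab, Cardio Circuit, Strength Power, Spin 45.
Strength 60 starts before Rowing Express ends → Rowing Express and Strength 60 overlap.
Cardio Lab starts after Rowing Express ends, so nothing later overlaps Rowing Express either.
Cardio Lab starts after Strength 60 ends, so nothing later overlaps Strength 60 either.
Cardio Circuit starts before Cardio Lab ends → Cardio Lab and Cardio Circuit overlap.
Strength Power starts after Cardio Lab ends, so nothing later overlaps Cardio Lab either.
Strength Power starts after Cardio Circuit ends, so nothing later overlaps Cardio Circuit either.
Spin 45 starts after Strength Power ends.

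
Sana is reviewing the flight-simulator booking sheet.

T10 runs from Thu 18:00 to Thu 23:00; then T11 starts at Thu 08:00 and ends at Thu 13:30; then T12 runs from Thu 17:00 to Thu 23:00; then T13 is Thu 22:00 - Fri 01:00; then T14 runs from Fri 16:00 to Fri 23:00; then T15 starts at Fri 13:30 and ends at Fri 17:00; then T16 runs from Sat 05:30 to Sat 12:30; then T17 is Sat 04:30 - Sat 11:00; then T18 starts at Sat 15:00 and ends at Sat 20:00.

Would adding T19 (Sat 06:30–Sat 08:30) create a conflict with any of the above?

T11: ends Thu 13:30 at or before T19 starts Sat 06:30 → clear.
T12: ends Thu 23:00 at or before T19 starts Sat 06:30 → clear.
T10: ends Thu 23:00 at or before T19 starts Sat 06:30 → clear.
T13: ends Fri 01:00 at or before T19 starts Sat 06:30 → clear.
T15: ends Fri 17:00 at or before T19 starts Sat 06:30 → clear.
T14: ends Fri 23:00 at or before T19 starts Sat 06:30 → clear.
T17: starts Sat 04:30 before T19 ends Sat 08:30, and ends Sat 11:00 after T19 starts Sat 06:30 → overlap.
T16: starts Sat 05:30 before T19 ends Sat 08:30, and ends Sat 12:30 after T19 starts Sat 06:30 → overlap.
T18: starts Sat 15:00 at or after T19 ends Sat 08:30 → clear.
T19 overlaps T16, T17.

Yes — it overlaps T16, T17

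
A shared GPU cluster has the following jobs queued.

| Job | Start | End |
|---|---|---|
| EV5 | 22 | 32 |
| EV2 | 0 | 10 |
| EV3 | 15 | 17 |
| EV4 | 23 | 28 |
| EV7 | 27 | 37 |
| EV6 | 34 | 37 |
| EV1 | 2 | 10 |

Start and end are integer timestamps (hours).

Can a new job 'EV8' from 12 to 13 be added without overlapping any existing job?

Yes — the slot is free

EV2: ends 10 at or before EV8 starts 12 → clear.
EV1: ends 10 at or before EV8 starts 12 → clear.
EV3: starts 15 at or after EV8 ends 13 → clear.
EV5: starts 22 at or after EV8 ends 13 → clear.
EV4: starts 23 at or after EV8 ends 13 → clear.
EV7: starts 27 at or after EV8 ends 13 → clear.
EV6: starts 34 at or after EV8 ends 13 → clear.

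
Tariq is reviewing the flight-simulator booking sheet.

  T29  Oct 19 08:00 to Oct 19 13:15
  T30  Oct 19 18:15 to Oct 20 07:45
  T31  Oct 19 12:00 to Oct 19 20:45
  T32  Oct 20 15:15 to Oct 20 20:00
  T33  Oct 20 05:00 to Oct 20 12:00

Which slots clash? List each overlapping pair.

Sorted by start: T29, T31, T30, T33, T32.
T31 starts before T29 ends → T29 and T31 overlap.
T30 starts after T29 ends; T29 is clear from here.
T30 starts before T31 ends → T31 and T30 overlap.
T33 starts after T31 ends; T31 is clear from here.
T33 starts before T30 ends → T30 and T33 overlap.
T32 starts after T30 ends.
T32 starts after T33 ends.

T29 & T31, T30 & T31, T30 & T33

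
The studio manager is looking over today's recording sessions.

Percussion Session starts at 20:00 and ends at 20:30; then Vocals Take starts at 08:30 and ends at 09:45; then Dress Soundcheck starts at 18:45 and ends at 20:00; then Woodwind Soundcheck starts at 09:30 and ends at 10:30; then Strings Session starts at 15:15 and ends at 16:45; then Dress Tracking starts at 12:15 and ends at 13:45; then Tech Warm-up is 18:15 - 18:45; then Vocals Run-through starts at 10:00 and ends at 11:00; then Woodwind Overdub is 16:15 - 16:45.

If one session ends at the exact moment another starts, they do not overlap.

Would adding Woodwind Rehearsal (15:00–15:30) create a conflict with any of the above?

Vocals Take: ends 09:45 at or before Woodwind Rehearsal starts 15:00 → clear.
Woodwind Soundcheck: ends 10:30 at or before Woodwind Rehearsal starts 15:00 → clear.
Vocals Run-through: ends 11:00 at or before Woodwind Rehearsal starts 15:00 → clear.
Dress Tracking: ends 13:45 at or before Woodwind Rehearsal starts 15:00 → clear.
Strings Session: starts 15:15 before Woodwind Rehearsal ends 15:30, and ends 16:45 after Woodwind Rehearsal starts 15:00 → overlap.
Woodwind Overdub: starts 16:15 at or after Woodwind Rehearsal ends 15:30 → clear.
Tech Warm-up: starts 18:15 at or after Woodwind Rehearsal ends 15:30 → clear.
Dress Soundcheck: starts 18:45 at or after Woodwind Rehearsal ends 15:30 → clear.
Percussion Session: starts 20:00 at or after Woodwind Rehearsal ends 15:30 → clear.
Woodwind Rehearsal overlaps Strings Session.

Yes — it overlaps Strings Session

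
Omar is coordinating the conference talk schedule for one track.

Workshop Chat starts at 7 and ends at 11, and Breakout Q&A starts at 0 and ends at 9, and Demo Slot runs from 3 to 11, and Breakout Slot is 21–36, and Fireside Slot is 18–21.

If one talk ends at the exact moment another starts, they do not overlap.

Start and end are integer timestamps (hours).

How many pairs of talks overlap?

Sorted by start: Breakout Q&A, Demo Slot, Workshop Chat, Fireside Slot, Breakout Slot.
Demo Slot starts before Breakout Q&A ends → Breakout Q&A and Demo Slot overlap.
Workshop Chat starts before Breakout Q&A ends → Breakout Q&A and Workshop Chat overlap.
Fireside Slot starts after Breakout Q&A ends — done with Breakout Q&A.
Workshop Chat starts before Demo Slot ends → Demo Slot and Workshop Chat overlap.
Fireside Slot starts after Demo Slot ends — done with Demo Slot.
Fireside Slot starts after Workshop Chat ends — done with Workshop Chat.
Breakout Slot starts exactly when Fireside Slot ends (back-to-back, no overlap).
Overlapping pairs: Breakout Q&A & Demo Slot, Breakout Q&A & Workshop Chat, Demo Slot & Workshop Chat — 3 in total.

3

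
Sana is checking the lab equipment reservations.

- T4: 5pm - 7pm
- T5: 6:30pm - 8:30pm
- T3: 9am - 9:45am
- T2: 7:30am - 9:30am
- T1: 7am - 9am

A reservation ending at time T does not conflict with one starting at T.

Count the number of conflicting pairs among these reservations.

Two intervals overlap when each starts before the other ends.
Sorted by start: T1, T2, T3, T4, T5.
T2 starts before T1 ends → T1 and T2 overlap.
T3 starts exactly when T1 ends (back-to-back, no overlap) — done with T1.
T3 starts before T2 ends → T2 and T3 overlap.
T4 starts after T2 ends — done with T2.
T4 starts after T3 ends — done with T3.
T5 starts before T4 ends → T4 and T5 overlap.
Overlapping pairs: T1 & T2, T2 & T3, T4 & T5 — 3 in total.

3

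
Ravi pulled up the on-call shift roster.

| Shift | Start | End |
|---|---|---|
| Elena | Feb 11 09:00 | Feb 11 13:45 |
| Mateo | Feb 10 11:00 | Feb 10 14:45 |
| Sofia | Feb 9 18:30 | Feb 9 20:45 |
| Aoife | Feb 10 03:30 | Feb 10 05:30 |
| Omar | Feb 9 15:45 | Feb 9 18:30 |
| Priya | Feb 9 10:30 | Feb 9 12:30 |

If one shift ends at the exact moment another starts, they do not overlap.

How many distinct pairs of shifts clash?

Sorted by start: Priya, Omar, Sofia, Aoife, Mateo, Elena.
Omar starts after Priya ends; Priya is clear from here.
Sofia starts exactly when Omar ends (back-to-back, no overlap); Omar is clear from here.
Aoife starts after Sofia ends; Sofia is clear from here.
Mateo starts after Aoife ends; Aoife is clear from here.
Elena starts after Mateo ends.
No pair overlaps.

0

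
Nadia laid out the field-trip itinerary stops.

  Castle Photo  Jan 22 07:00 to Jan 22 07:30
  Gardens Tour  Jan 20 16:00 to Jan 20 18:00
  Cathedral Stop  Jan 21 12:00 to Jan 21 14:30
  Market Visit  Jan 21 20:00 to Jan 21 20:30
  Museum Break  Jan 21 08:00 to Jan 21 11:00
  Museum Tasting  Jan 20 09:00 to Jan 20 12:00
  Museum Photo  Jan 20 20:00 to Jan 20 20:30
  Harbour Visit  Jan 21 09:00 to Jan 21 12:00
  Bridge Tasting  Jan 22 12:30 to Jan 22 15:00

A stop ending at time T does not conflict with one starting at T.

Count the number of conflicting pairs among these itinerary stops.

Sorted by start: Museum Tasting, Gardens Tour, Museum Photo, Museum Break, Harbour Visit, Cathedral Stop, Market Visit, Castle Photo, Bridge Tasting.
Gardens Tour starts after Museum Tasting ends, so nothing later overlaps Museum Tasting either.
Museum Photo starts after Gardens Tour ends, so nothing later overlaps Gardens Tour either.
Museum Break starts after Museum Photo ends, so nothing later overlaps Museum Photo either.
Harbour Visit starts before Museum Break ends → Museum Break and Harbour Visit overlap.
Cathedral Stop starts after Museum Break ends, so nothing later overlaps Museum Break either.
Cathedral Stop starts exactly when Harbour Visit ends (back-to-back, no overlap), so nothing later overlaps Harbour Visit either.
Market Visit starts after Cathedral Stop ends, so nothing later overlaps Cathedral Stop either.
Castle Photo starts after Market Visit ends, so nothing later overlaps Market Visit either.
Bridge Tasting starts after Castle Photo ends.
Overlapping pairs: Harbour Visit & Museum Break — 1 in total.

1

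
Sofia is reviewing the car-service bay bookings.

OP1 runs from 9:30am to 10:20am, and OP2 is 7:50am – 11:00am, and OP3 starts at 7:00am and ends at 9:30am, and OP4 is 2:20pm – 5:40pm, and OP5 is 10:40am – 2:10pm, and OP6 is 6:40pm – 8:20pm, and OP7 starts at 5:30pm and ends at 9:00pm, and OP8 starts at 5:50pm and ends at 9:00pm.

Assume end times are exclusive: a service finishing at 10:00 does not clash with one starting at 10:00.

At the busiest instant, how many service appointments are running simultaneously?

Sort all start/end points and keep a running count:
7:00am start OP3 → 1
7:50am start OP2 → 2
9:30am end OP3 → 1
9:30am start OP1 → 2
10:20am end OP1 → 1
10:40am start OP5 → 2
11:00am end OP2 → 1
2:10pm end OP5 → 0
2:20pm start OP4 → 1
5:30pm start OP7 → 2
5:40pm end OP4 → 1
5:50pm start OP8 → 2
6:40pm start OP6 → 3
8:20pm end OP6 → 2
9:00pm end OP7 → 1
9:00pm end OP8 → 0
Peak is 3, at 6:40pm (OP6, OP7, OP8).

3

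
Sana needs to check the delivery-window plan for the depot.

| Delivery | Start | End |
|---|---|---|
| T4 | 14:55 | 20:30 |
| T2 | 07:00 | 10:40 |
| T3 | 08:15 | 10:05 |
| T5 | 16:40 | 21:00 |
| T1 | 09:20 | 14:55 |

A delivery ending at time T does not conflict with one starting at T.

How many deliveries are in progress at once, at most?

3

Sweep the timeline, counting +1 at each start and −1 at each end (ends before starts at a tie):
07:00 start T2 → 1
08:15 start T3 → 2
09:20 start T1 → 3
10:05 end T3 → 2
10:40 end T2 → 1
14:55 end T1 → 0
14:55 start T4 → 1
16:40 start T5 → 2
20:30 end T4 → 1
21:00 end T5 → 0
Peak is 3, at 09:20 (T1, T2, T3).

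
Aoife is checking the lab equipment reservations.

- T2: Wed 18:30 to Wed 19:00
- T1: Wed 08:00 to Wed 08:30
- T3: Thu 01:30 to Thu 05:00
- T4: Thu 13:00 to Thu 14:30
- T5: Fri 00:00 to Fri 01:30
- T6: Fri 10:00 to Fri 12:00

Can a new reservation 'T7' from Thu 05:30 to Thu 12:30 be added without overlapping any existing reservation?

Yes — the slot is free

T1: ends Wed 08:30 at or before T7 starts Thu 05:30 → clear.
T2: ends Wed 19:00 at or before T7 starts Thu 05:30 → clear.
T3: ends Thu 05:00 at or before T7 starts Thu 05:30 → clear.
T4: starts Thu 13:00 at or after T7 ends Thu 12:30 → clear.
T5: starts Fri 00:00 at or after T7 ends Thu 12:30 → clear.
T6: starts Fri 10:00 at or after T7 ends Thu 12:30 → clear.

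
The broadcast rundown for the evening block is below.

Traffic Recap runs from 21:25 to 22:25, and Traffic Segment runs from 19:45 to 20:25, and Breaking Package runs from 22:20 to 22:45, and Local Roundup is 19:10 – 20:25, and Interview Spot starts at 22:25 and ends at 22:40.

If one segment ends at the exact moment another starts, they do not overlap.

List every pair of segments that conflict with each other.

Sorted by start: Local Roundup, Traffic Segment, Traffic Recap, Breaking Package, Interview Spot.
Traffic Segment starts before Local Roundup ends → Local Roundup and Traffic Segment overlap.
Traffic Recap starts after Local Roundup ends; Local Roundup is clear from here.
Traffic Recap starts after Traffic Segment ends; Traffic Segment is clear from here.
Breaking Package starts before Traffic Recap ends → Traffic Recap and Breaking Package overlap.
Interview Spot starts exactly when Traffic Recap ends (back-to-back, no overlap).
Interview Spot starts before Breaking Package ends → Breaking Package and Interview Spot overlap.

Breaking Package & Interview Spot, Breaking Package & Traffic Recap, Local Roundup & Traffic Segment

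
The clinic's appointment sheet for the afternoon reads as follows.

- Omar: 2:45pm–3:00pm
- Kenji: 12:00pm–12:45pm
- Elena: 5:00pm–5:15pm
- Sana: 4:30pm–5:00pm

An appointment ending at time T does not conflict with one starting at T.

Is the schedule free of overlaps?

Yes

Sorted by start: Kenji, Omar, Sana, Elena.
Omar starts after Kenji ends, so Kenji has no further overlaps.
Sana starts after Omar ends, so Omar has no further overlaps.
Elena starts exactly when Sana ends (back-to-back, no overlap).
Every pair is clear; the schedule has no overlaps.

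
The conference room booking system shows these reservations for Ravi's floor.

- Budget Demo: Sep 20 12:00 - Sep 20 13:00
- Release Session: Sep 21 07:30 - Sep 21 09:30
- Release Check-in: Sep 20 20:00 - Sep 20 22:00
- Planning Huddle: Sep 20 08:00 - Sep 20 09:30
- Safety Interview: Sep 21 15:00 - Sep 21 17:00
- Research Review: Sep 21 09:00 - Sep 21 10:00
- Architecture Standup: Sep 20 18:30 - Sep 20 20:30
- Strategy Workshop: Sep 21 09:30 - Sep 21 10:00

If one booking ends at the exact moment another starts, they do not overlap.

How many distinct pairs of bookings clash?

3

Sorted by start: Planning Huddle, Budget Demo, Architecture Standup, Release Check-in, Release Session, Research Review, Strategy Workshop, Safety Interview.
Budget Demo starts after Planning Huddle ends — done with Planning Huddle.
Architecture Standup starts after Budget Demo ends — done with Budget Demo.
Release Check-in starts before Architecture Standup ends → Architecture Standup and Release Check-in overlap.
Release Session starts after Architecture Standup ends — done with Architecture Standup.
Release Session starts after Release Check-in ends — done with Release Check-in.
Research Review starts before Release Session ends → Release Session and Research Review overlap.
Strategy Workshop starts exactly when Release Session ends (back-to-back, no overlap) — done with Release Session.
Strategy Workshop starts before Research Review ends → Research Review and Strategy Workshop overlap.
Safety Interview starts after Research Review ends.
Safety Interview starts after Strategy Workshop ends.
Overlapping pairs: Architecture Standup & Release Check-in, Release Session & Research Review, Research Review & Strategy Workshop — 3 in total.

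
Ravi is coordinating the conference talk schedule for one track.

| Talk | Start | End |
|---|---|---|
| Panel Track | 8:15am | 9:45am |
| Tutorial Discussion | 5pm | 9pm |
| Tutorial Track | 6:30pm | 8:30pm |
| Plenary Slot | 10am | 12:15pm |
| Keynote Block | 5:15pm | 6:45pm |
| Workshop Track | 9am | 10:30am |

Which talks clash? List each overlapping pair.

Keynote Block & Tutorial Discussion, Keynote Block & Tutorial Track, Panel Track & Workshop Track, Plenary Slot & Workshop Track, Tutorial Discussion & Tutorial Track

Sorted by start: Panel Track, Workshop Track, Plenary Slot, Tutorial Discussion, Keynote Block, Tutorial Track.
Workshop Track starts before Panel Track ends → Panel Track and Workshop Track overlap.
Plenary Slot starts after Panel Track ends — done with Panel Track.
Plenary Slot starts before Workshop Track ends → Workshop Track and Plenary Slot overlap.
Tutorial Discussion starts after Workshop Track ends — done with Workshop Track.
Tutorial Discussion starts after Plenary Slot ends — done with Plenary Slot.
Keynote Block starts before Tutorial Discussion ends → Tutorial Discussion and Keynote Block overlap.
Tutorial Track starts before Tutorial Discussion ends → Tutorial Discussion and Tutorial Track overlap.
Tutorial Track starts before Keynote Block ends → Keynote Block and Tutorial Track overlap.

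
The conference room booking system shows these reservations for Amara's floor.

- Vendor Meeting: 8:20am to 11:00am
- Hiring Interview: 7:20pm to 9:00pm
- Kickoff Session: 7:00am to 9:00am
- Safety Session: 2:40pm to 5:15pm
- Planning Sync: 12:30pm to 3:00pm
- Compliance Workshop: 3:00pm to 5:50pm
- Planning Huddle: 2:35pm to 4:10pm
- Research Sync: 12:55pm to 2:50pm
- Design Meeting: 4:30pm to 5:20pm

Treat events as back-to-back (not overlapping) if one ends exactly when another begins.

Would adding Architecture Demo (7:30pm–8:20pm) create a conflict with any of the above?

Yes — it overlaps Hiring Interview

Kickoff Session: ends 9:00am at or before Architecture Demo starts 7:30pm → clear.
Vendor Meeting: ends 11:00am at or before Architecture Demo starts 7:30pm → clear.
Planning Sync: ends 3:00pm at or before Architecture Demo starts 7:30pm → clear.
Research Sync: ends 2:50pm at or before Architecture Demo starts 7:30pm → clear.
Planning Huddle: ends 4:10pm at or before Architecture Demo starts 7:30pm → clear.
Safety Session: ends 5:15pm at or before Architecture Demo starts 7:30pm → clear.
Compliance Workshop: ends 5:50pm at or before Architecture Demo starts 7:30pm → clear.
Design Meeting: ends 5:20pm at or before Architecture Demo starts 7:30pm → clear.
Hiring Interview: starts 7:20pm before Architecture Demo ends 8:20pm, and ends 9:00pm after Architecture Demo starts 7:30pm → overlap.
Architecture Demo overlaps Hiring Interview.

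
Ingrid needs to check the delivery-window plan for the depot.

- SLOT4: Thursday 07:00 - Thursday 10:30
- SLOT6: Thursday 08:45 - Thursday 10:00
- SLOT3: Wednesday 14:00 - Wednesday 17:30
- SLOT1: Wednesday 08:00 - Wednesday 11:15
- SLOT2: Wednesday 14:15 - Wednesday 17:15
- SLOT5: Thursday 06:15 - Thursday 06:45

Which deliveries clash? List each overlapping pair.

Two intervals overlap when each starts before the other ends.
Sorted by start: SLOT1, SLOT3, SLOT2, SLOT5, SLOT4, SLOT6.
SLOT3 starts after SLOT1 ends, so nothing later overlaps SLOT1 either.
SLOT2 starts before SLOT3 ends → SLOT3 and SLOT2 overlap.
SLOT5 starts after SLOT3 ends, so nothing later overlaps SLOT3 either.
SLOT5 starts after SLOT2 ends, so nothing later overlaps SLOT2 either.
SLOT4 starts after SLOT5 ends, so nothing later overlaps SLOT5 either.
SLOT6 starts before SLOT4 ends → SLOT4 and SLOT6 overlap.

SLOT2 & SLOT3, SLOT4 & SLOT6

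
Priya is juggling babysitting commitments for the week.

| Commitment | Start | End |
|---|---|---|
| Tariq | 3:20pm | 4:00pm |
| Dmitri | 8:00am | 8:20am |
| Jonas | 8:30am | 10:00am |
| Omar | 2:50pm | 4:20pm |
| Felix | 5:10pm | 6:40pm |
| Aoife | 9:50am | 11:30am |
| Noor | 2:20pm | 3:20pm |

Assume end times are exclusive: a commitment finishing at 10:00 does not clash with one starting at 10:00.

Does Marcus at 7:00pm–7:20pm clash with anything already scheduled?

No — it doesn't clash with anything

Dmitri: ends 8:20am at or before Marcus starts 7:00pm → clear.
Jonas: ends 10:00am at or before Marcus starts 7:00pm → clear.
Aoife: ends 11:30am at or before Marcus starts 7:00pm → clear.
Noor: ends 3:20pm at or before Marcus starts 7:00pm → clear.
Omar: ends 4:20pm at or before Marcus starts 7:00pm → clear.
Tariq: ends 4:00pm at or before Marcus starts 7:00pm → clear.
Felix: ends 6:40pm at or before Marcus starts 7:00pm → clear.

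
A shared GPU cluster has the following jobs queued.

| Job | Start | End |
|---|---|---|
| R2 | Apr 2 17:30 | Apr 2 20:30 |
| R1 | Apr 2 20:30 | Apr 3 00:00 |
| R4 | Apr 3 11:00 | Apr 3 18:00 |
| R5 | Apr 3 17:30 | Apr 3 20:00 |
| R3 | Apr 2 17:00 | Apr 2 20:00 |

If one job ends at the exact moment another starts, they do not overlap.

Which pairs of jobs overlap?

Sorted by start: R3, R2, R1, R4, R5.
R2 starts before R3 ends → R3 and R2 overlap.
R1 starts after R3 ends, so nothing later overlaps R3 either.
R1 starts exactly when R2 ends (back-to-back, no overlap), so nothing later overlaps R2 either.
R4 starts after R1 ends, so nothing later overlaps R1 either.
R5 starts before R4 ends → R4 and R5 overlap.

R2 & R3, R4 & R5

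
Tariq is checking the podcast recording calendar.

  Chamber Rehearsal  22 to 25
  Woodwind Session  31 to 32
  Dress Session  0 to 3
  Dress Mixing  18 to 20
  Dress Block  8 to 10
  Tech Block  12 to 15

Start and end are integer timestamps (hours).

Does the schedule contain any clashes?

No

Check each pair: they overlap iff neither finishes before the other starts.
Sorted by start: Dress Session, Dress Block, Tech Block, Dress Mixing, Chamber Rehearsal, Woodwind Session.
Dress Block starts after Dress Session ends, so nothing later overlaps Dress Session either.
Tech Block starts after Dress Block ends, so nothing later overlaps Dress Block either.
Dress Mixing starts after Tech Block ends, so nothing later overlaps Tech Block either.
Chamber Rehearsal starts after Dress Mixing ends, so nothing later overlaps Dress Mixing either.
Woodwind Session starts after Chamber Rehearsal ends.
Every pair is clear; the schedule has no overlaps.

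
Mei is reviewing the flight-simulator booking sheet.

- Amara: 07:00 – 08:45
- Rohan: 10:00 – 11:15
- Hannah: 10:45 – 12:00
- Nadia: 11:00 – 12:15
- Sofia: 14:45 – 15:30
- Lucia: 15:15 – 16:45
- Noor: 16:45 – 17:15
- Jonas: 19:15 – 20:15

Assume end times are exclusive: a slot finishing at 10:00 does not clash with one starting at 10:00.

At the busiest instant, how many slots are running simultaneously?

Walk through starts and ends in time order (an end at T is processed before a start at T):
07:00 start Amara → 1
08:45 end Amara → 0
10:00 start Rohan → 1
10:45 start Hannah → 2
11:00 start Nadia → 3
11:15 end Rohan → 2
12:00 end Hannah → 1
12:15 end Nadia → 0
14:45 start Sofia → 1
15:15 start Lucia → 2
15:30 end Sofia → 1
16:45 end Lucia → 0
16:45 start Noor → 1
17:15 end Noor → 0
19:15 start Jonas → 1
20:15 end Jonas → 0
Peak is 3, at 11:00 (Hannah, Nadia, Rohan).

3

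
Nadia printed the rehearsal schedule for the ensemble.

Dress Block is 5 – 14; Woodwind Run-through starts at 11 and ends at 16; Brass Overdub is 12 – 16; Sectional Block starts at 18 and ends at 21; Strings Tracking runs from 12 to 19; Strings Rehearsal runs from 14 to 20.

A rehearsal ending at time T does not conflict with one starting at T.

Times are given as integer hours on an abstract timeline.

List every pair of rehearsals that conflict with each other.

Brass Overdub & Dress Block, Brass Overdub & Strings Rehearsal, Brass Overdub & Strings Tracking, Brass Overdub & Woodwind Run-through, Dress Block & Strings Tracking, Dress Block & Woodwind Run-through, Sectional Block & Strings Rehearsal, Sectional Block & Strings Tracking, Strings Rehearsal & Strings Tracking, Strings Rehearsal & Woodwind Run-through, Strings Tracking & Woodwind Run-through

Sorted by start: Dress Block, Woodwind Run-through, Brass Overdub, Strings Tracking, Strings Rehearsal, Sectional Block.
Woodwind Run-through starts before Dress Block ends → Dress Block and Woodwind Run-through overlap.
Brass Overdub starts before Dress Block ends → Dress Block and Brass Overdub overlap.
Strings Tracking starts before Dress Block ends → Dress Block and Strings Tracking overlap.
Strings Rehearsal starts exactly when Dress Block ends (back-to-back, no overlap), so Dress Block has no further overlaps.
Brass Overdub starts before Woodwind Run-through ends → Woodwind Run-through and Brass Overdub overlap.
Strings Tracking starts before Woodwind Run-through ends → Woodwind Run-through and Strings Tracking overlap.
Strings Rehearsal starts before Woodwind Run-through ends → Woodwind Run-through and Strings Rehearsal overlap.
Sectional Block starts after Woodwind Run-through ends.
Strings Tracking starts before Brass Overdub ends → Brass Overdub and Strings Tracking overlap.
Strings Rehearsal starts before Brass Overdub ends → Brass Overdub and Strings Rehearsal overlap.
Sectional Block starts after Brass Overdub ends.
Strings Rehearsal starts before Strings Tracking ends → Strings Tracking and Strings Rehearsal overlap.
Sectional Block starts before Strings Tracking ends → Strings Tracking and Sectional Block overlap.
Sectional Block starts before Strings Rehearsal ends → Strings Rehearsal and Sectional Block overlap.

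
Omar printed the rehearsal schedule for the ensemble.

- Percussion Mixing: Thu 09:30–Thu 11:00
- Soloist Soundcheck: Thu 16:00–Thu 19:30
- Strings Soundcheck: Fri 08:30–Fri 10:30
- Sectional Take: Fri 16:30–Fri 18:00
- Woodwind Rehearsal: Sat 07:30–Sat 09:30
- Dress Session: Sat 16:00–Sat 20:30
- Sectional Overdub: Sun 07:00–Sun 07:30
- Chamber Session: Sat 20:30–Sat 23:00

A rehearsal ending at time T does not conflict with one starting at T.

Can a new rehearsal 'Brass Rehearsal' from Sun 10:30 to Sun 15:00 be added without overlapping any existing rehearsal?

Yes — the slot is free

Percussion Mixing: ends Thu 11:00 at or before Brass Rehearsal starts Sun 10:30 → clear.
Soloist Soundcheck: ends Thu 19:30 at or before Brass Rehearsal starts Sun 10:30 → clear.
Strings Soundcheck: ends Fri 10:30 at or before Brass Rehearsal starts Sun 10:30 → clear.
Sectional Take: ends Fri 18:00 at or before Brass Rehearsal starts Sun 10:30 → clear.
Woodwind Rehearsal: ends Sat 09:30 at or before Brass Rehearsal starts Sun 10:30 → clear.
Dress Session: ends Sat 20:30 at or before Brass Rehearsal starts Sun 10:30 → clear.
Chamber Session: ends Sat 23:00 at or before Brass Rehearsal starts Sun 10:30 → clear.
Sectional Overdub: ends Sun 07:30 at or before Brass Rehearsal starts Sun 10:30 → clear.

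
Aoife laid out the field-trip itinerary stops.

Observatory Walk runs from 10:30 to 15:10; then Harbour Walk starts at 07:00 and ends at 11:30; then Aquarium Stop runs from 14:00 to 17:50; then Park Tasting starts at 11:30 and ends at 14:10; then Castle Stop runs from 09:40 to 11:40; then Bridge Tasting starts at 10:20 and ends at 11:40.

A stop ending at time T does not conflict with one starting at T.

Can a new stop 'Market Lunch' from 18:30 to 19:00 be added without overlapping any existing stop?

Harbour Walk: ends 11:30 at or before Market Lunch starts 18:30 → clear.
Castle Stop: ends 11:40 at or before Market Lunch starts 18:30 → clear.
Bridge Tasting: ends 11:40 at or before Market Lunch starts 18:30 → clear.
Observatory Walk: ends 15:10 at or before Market Lunch starts 18:30 → clear.
Park Tasting: ends 14:10 at or before Market Lunch starts 18:30 → clear.
Aquarium Stop: ends 17:50 at or before Market Lunch starts 18:30 → clear.

Yes — the slot is free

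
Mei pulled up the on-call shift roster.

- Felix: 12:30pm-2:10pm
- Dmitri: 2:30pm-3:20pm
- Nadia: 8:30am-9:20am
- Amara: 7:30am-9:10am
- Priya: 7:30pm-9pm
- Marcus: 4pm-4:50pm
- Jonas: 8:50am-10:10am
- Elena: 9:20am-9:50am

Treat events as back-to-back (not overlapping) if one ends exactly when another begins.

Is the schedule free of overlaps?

Two intervals overlap when each starts before the other ends.
Sorted by start: Amara, Nadia, Jonas, Elena, Felix, Dmitri, Marcus, Priya.
Nadia starts before Amara ends → Amara and Nadia overlap.
That's a conflict, so the schedule is not conflict-free.

No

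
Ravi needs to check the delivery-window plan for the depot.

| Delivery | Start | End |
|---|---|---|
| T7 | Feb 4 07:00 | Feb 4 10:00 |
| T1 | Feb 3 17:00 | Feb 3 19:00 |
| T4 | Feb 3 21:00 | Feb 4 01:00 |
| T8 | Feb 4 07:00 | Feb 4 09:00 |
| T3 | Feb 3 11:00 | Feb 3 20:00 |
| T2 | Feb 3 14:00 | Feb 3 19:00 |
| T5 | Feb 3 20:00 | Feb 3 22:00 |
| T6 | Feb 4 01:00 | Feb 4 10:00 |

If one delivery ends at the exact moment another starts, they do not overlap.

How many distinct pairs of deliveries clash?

7

Sorted by start: T3, T2, T1, T5, T4, T6, T7, T8.
T2 starts before T3 ends → T3 and T2 overlap.
T1 starts before T3 ends → T3 and T1 overlap.
T5 starts exactly when T3 ends (back-to-back, no overlap); T3 is clear from here.
T1 starts before T2 ends → T2 and T1 overlap.
T5 starts after T2 ends; T2 is clear from here.
T5 starts after T1 ends; T1 is clear from here.
T4 starts before T5 ends → T5 and T4 overlap.
T6 starts after T5 ends; T5 is clear from here.
T6 starts exactly when T4 ends (back-to-back, no overlap); T4 is clear from here.
T7 starts before T6 ends → T6 and T7 overlap.
T8 starts before T6 ends → T6 and T8 overlap.
T8 starts before T7 ends → T7 and T8 overlap.
Overlapping pairs: T1 & T2, T1 & T3, T2 & T3, T4 & T5, T6 & T7, T6 & T8, T7 & T8 — 7 in total.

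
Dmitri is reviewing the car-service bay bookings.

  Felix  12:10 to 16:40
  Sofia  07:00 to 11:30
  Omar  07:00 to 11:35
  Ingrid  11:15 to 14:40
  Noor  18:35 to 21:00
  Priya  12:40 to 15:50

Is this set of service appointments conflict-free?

No

Sorted by start: Sofia, Omar, Ingrid, Felix, Priya, Noor.
Omar starts before Sofia ends → Sofia and Omar overlap.
That's a conflict, so the schedule is not conflict-free.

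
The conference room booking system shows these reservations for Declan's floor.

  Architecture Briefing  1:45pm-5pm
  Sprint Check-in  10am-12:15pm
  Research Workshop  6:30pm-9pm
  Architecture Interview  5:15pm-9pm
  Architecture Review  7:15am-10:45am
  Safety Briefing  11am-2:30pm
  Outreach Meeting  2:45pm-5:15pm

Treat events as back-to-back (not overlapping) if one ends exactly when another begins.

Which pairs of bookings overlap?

Architecture Briefing & Outreach Meeting, Architecture Briefing & Safety Briefing, Architecture Interview & Research Workshop, Architecture Review & Sprint Check-in, Safety Briefing & Sprint Check-in

Two intervals overlap when each starts before the other ends.
Sorted by start: Architecture Review, Sprint Check-in, Safety Briefing, Architecture Briefing, Outreach Meeting, Architecture Interview, Research Workshop.
Sprint Check-in starts before Architecture Review ends → Architecture Review and Sprint Check-in overlap.
Safety Briefing starts after Architecture Review ends — done with Architecture Review.
Safety Briefing starts before Sprint Check-in ends → Sprint Check-in and Safety Briefing overlap.
Architecture Briefing starts after Sprint Check-in ends — done with Sprint Check-in.
Architecture Briefing starts before Safety Briefing ends → Safety Briefing and Architecture Briefing overlap.
Outreach Meeting starts after Safety Briefing ends — done with Safety Briefing.
Outreach Meeting starts before Architecture Briefing ends → Architecture Briefing and Outreach Meeting overlap.
Architecture Interview starts after Architecture Briefing ends — done with Architecture Briefing.
Architecture Interview starts exactly when Outreach Meeting ends (back-to-back, no overlap) — done with Outreach Meeting.
Research Workshop starts before Architecture Interview ends → Architecture Interview and Research Workshop overlap.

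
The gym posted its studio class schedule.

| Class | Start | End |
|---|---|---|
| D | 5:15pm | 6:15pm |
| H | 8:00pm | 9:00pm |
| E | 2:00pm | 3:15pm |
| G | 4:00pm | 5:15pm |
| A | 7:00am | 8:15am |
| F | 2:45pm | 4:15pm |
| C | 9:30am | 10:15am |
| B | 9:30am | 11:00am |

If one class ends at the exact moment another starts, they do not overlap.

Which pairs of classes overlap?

B & C, E & F, F & G

Sorted by start: A, B, C, E, F, G, D, H.
B starts after A ends — done with A.
C starts before B ends → B and C overlap.
E starts after B ends — done with B.
E starts after C ends — done with C.
F starts before E ends → E and F overlap.
G starts after E ends — done with E.
G starts before F ends → F and G overlap.
D starts after F ends — done with F.
D starts exactly when G ends (back-to-back, no overlap) — done with G.
H starts after D ends.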